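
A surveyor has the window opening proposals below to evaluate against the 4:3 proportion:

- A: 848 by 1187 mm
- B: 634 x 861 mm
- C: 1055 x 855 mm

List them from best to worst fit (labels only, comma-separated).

A: 1187/848 ≈ 1.400 → |1.400 − 1.333| = 0.067
B: 861/634 ≈ 1.358 → |1.358 − 1.333| = 0.025
C: 1055/855 ≈ 1.234 → |1.234 − 1.333| = 0.099

B, A, C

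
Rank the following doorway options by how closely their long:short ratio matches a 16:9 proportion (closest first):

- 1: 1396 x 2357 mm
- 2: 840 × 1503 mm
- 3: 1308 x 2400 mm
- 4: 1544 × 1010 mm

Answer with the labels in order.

1: 2357/1396 ≈ 1.688 → |1.688 − 1.778| = 0.090
2: 1503/840 ≈ 1.789 → |1.789 − 1.778| = 0.011
3: 2400/1308 ≈ 1.835 → |1.835 − 1.778| = 0.057
4: 1544/1010 ≈ 1.529 → |1.529 − 1.778| = 0.249

2, 3, 1, 4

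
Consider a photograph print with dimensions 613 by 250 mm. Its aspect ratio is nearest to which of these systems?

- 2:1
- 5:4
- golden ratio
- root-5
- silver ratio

613/250 ≈ 2.452. Nearest candidates are silver ratio (2.414, off by 0.038) and root-5 (2.236, off by 0.216).

silver ratio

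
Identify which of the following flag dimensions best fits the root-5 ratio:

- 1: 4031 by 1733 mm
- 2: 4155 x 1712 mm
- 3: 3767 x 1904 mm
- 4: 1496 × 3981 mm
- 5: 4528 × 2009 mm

Target root-5 ≈ 2.236.
1: 2.326 (Δ0.090)  2: 2.427 (Δ0.191)  3: 1.978 (Δ0.258)  4: 2.661 (Δ0.425)  5: 2.254 (Δ0.018)

5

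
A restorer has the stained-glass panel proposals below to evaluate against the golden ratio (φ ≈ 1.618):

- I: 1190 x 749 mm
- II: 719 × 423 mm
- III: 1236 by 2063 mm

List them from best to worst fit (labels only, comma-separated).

Ratios: I = 1190 / 749 ≈ 1.589; II = 719 / 423 ≈ 1.700; III = 2063 / 1236 ≈ 1.669.
|Δ from 1.618|: I 0.029; II 0.082; III 0.051.

I, III, II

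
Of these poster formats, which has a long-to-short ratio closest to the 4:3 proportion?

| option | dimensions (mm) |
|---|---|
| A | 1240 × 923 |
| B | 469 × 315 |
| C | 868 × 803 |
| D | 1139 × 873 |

A

Target 4:3 ≈ 1.333.
A: 1.343 (Δ0.010)  B: 1.489 (Δ0.156)  C: 1.081 (Δ0.252)  D: 1.305 (Δ0.028)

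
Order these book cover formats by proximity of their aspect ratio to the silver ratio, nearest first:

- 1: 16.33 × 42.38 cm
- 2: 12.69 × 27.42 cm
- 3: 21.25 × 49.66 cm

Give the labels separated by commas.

3, 1, 2

1: 42.38/16.33 ≈ 2.595 → |2.595 − 2.414| = 0.181
2: 27.42/12.69 ≈ 2.161 → |2.161 − 2.414| = 0.253
3: 49.66/21.25 ≈ 2.337 → |2.337 − 2.414| = 0.077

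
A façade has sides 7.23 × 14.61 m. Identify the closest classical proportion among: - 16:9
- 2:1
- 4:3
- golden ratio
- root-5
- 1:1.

2:1

14.61/7.23 ≈ 2.021. Nearest candidates are 2:1 (2.000, off by 0.021) and root-5 (2.236, off by 0.215).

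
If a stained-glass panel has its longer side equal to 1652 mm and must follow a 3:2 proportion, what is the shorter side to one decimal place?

1101.3 mm

3:2 = 1.50000.
Shorter side = 1652 ÷ 1.50000 ≈ 1101.333 → 1101.3 mm.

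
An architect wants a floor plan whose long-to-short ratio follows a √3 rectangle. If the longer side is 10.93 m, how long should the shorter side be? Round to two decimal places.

6.31 m

root-3 ≈ 1.73205.
Shorter side = 10.93 ÷ 1.73205 ≈ 6.3104 → 6.31 m.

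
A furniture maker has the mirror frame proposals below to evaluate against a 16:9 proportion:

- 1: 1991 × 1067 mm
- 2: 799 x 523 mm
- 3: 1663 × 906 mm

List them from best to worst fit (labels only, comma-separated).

Ratios: 1 = 1991 / 1067 ≈ 1.866; 2 = 799 / 523 ≈ 1.528; 3 = 1663 / 906 ≈ 1.836.
|Δ from 1.778|: 1 0.088; 2 0.250; 3 0.058.

3, 1, 2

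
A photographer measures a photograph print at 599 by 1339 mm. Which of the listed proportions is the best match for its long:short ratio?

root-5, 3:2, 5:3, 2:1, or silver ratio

1339/599 ≈ 2.235. Nearest candidates are root-5 (2.236, off by 0.001) and silver ratio (2.414, off by 0.179).

root-5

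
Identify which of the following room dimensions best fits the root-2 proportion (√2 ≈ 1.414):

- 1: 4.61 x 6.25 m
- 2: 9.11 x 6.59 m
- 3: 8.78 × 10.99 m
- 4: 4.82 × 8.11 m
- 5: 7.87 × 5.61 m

Ratios (long/short): 1 ≈ 1.356; 2 ≈ 1.382; 3 ≈ 1.252; 4 ≈ 1.683; 5 ≈ 1.403.
root-2 ≈ 1.414; option 5 is nearest (Δ 0.011).

5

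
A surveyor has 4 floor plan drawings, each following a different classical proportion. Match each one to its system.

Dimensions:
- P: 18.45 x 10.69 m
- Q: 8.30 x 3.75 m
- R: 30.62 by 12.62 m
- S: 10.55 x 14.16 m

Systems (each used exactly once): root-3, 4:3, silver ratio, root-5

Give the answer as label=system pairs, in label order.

P=root-3, Q=root-5, R=silver ratio, S=4:3

P = 18.45/10.69 ≈ 1.726 → root-3 (1.732)
Q = 8.30/3.75 ≈ 2.213 → root-5 (2.236)
R = 30.62/12.62 ≈ 2.426 → silver ratio (2.414)
S = 14.16/10.55 ≈ 1.342 → 4:3 (1.333)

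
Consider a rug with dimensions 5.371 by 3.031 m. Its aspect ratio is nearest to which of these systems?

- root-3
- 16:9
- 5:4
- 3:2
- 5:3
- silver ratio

5.371/3.031 ≈ 1.772. Nearest candidates are 16:9 (1.778, off by 0.006) and root-3 (1.732, off by 0.040).

16:9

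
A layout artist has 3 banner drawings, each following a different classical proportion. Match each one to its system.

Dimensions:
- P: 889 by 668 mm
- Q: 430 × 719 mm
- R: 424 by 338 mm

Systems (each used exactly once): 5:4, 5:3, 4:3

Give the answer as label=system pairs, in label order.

Ratios: P ≈ 1.331; Q ≈ 1.672; R ≈ 1.254.
Targets: 5:4 ≈ 1.250; 5:3 ≈ 1.667; 4:3 ≈ 1.333.

P=4:3, Q=5:3, R=5:4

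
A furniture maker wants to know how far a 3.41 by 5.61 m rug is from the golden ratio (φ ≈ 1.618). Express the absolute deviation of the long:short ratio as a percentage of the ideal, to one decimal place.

Ratio = 5.61 / 3.41 ≈ 1.6452.
Ideal golden ratio ≈ 1.6180. |1.6452 − 1.6180| / 1.6180 ≈ 1.68% → 1.7%.

1.7%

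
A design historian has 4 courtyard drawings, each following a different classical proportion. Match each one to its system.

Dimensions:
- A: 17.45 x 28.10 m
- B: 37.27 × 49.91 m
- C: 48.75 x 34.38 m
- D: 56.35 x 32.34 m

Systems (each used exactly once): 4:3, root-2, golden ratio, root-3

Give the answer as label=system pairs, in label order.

A=golden ratio, B=4:3, C=root-2, D=root-3

Ratios: A ≈ 1.610; B ≈ 1.339; C ≈ 1.418; D ≈ 1.742.
Targets: 4:3 ≈ 1.333; root-2 ≈ 1.414; golden ratio ≈ 1.618; root-3 ≈ 1.732.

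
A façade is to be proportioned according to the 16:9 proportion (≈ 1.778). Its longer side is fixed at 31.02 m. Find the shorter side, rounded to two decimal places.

16:9 ≈ 1.77778.
Shorter side = 31.02 ÷ 1.77778 ≈ 17.4487 → 17.45 m.

17.45 m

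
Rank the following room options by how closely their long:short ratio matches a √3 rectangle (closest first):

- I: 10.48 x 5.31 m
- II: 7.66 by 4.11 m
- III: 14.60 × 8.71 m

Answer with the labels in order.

III, II, I

I: 10.48/5.31 ≈ 1.974 → |1.974 − 1.732| = 0.242
II: 7.66/4.11 ≈ 1.864 → |1.864 − 1.732| = 0.132
III: 14.60/8.71 ≈ 1.676 → |1.676 − 1.732| = 0.056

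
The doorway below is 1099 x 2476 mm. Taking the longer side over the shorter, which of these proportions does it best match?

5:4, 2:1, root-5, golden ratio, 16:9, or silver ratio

root-5

2476/1099 ≈ 2.253. Nearest candidates are root-5 (2.236, off by 0.017) and silver ratio (2.414, off by 0.161).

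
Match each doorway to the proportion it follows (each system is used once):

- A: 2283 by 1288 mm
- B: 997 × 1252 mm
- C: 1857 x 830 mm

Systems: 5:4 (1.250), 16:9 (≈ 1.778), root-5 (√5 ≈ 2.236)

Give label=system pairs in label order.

A = 2283/1288 ≈ 1.773 → 16:9 (1.778)
B = 1252/997 ≈ 1.256 → 5:4 (1.250)
C = 1857/830 ≈ 2.237 → root-5 (2.236)

A=16:9, B=5:4, C=root-5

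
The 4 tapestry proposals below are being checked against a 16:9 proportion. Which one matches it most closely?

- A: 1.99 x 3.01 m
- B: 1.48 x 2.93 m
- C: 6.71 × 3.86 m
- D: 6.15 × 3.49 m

Target 16:9 ≈ 1.778.
A: 1.513 (Δ0.265)  B: 1.980 (Δ0.202)  C: 1.738 (Δ0.040)  D: 1.762 (Δ0.016)

D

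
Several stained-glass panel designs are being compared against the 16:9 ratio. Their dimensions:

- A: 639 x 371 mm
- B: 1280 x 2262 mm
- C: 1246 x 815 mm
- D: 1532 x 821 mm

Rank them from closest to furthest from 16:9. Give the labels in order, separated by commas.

A: 639/371 ≈ 1.722 → |1.722 − 1.778| = 0.056
B: 2262/1280 ≈ 1.767 → |1.767 − 1.778| = 0.011
C: 1246/815 ≈ 1.529 → |1.529 − 1.778| = 0.249
D: 1532/821 ≈ 1.866 → |1.866 − 1.778| = 0.088

B, A, D, C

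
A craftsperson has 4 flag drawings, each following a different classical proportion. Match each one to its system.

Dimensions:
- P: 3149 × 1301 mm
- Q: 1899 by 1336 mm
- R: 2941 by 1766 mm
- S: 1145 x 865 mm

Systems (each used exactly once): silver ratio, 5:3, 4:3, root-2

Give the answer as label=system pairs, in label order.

P=silver ratio, Q=root-2, R=5:3, S=4:3

Ratios: P ≈ 2.420; Q ≈ 1.421; R ≈ 1.665; S ≈ 1.324.
Targets: silver ratio ≈ 2.414; 5:3 ≈ 1.667; 4:3 ≈ 1.333; root-2 ≈ 1.414.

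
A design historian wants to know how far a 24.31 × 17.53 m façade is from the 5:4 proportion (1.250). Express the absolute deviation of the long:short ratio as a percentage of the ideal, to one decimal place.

Ratio = 24.31 / 17.53 ≈ 1.3868.
Ideal 5:4 = 1.2500. |1.3868 − 1.2500| / 1.2500 ≈ 10.94% → 10.9%.

10.9%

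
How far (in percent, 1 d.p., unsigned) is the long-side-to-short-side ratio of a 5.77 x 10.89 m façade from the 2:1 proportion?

5.6%

Ratio = 10.89 / 5.77 ≈ 1.8873.
Ideal 2:1 = 2.0000. |1.8873 − 2.0000| / 2.0000 ≈ 5.64% → 5.6%.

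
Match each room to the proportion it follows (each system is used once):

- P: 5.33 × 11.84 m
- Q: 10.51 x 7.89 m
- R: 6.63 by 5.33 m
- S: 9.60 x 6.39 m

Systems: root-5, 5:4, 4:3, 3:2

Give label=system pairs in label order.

P = 11.84/5.33 ≈ 2.221 → root-5 (2.236)
Q = 10.51/7.89 ≈ 1.332 → 4:3 (1.333)
R = 6.63/5.33 ≈ 1.244 → 5:4 (1.250)
S = 9.60/6.39 ≈ 1.502 → 3:2 (1.500)

P=root-5, Q=4:3, R=5:4, S=3:2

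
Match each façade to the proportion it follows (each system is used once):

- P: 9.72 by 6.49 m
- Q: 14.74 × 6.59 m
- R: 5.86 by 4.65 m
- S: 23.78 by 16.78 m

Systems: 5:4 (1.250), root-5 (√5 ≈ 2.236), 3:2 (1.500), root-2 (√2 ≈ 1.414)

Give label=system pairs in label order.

Ratios: P ≈ 1.498; Q ≈ 2.237; R ≈ 1.260; S ≈ 1.417.
Targets: 5:4 ≈ 1.250; root-5 ≈ 2.236; 3:2 ≈ 1.500; root-2 ≈ 1.414.

P=3:2, Q=root-5, R=5:4, S=root-2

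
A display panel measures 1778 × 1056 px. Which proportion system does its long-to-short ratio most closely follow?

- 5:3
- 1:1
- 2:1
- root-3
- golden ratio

Ratio = 1778 / 1056 ≈ 1.684.
Distances: 5:3 1.667 (Δ 0.017); 1:1 1.000 (Δ 0.684); 2:1 2.000 (Δ 0.316); root-3 1.732 (Δ 0.048); golden ratio 1.618 (Δ 0.066).

5:3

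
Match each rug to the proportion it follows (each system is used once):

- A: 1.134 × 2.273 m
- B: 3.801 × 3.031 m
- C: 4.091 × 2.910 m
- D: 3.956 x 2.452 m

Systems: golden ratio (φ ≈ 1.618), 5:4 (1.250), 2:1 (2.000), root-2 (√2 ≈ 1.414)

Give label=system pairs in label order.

A=2:1, B=5:4, C=root-2, D=golden ratio

Ratios: A ≈ 2.004; B ≈ 1.254; C ≈ 1.406; D ≈ 1.613.
Targets: golden ratio ≈ 1.618; 5:4 ≈ 1.250; 2:1 ≈ 2.000; root-2 ≈ 1.414.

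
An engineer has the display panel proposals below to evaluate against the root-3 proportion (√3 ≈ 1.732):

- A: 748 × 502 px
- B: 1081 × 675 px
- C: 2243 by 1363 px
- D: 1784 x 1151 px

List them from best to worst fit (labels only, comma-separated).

C, B, D, A

A: 748/502 ≈ 1.490 → |1.490 − 1.732| = 0.242
B: 1081/675 ≈ 1.601 → |1.601 − 1.732| = 0.131
C: 2243/1363 ≈ 1.646 → |1.646 − 1.732| = 0.086
D: 1784/1151 ≈ 1.550 → |1.550 − 1.732| = 0.182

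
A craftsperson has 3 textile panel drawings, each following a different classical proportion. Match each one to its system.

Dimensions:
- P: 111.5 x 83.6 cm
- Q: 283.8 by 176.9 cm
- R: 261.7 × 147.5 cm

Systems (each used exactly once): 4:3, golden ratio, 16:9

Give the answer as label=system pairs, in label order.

P=4:3, Q=golden ratio, R=16:9

Ratios: P ≈ 1.334; Q ≈ 1.604; R ≈ 1.774.
Targets: 4:3 ≈ 1.333; golden ratio ≈ 1.618; 16:9 ≈ 1.778.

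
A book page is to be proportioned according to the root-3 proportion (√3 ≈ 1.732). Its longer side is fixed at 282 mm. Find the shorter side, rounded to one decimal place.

162.8 mm

root-3 ≈ 1.73205.
Shorter side = 282 ÷ 1.73205 ≈ 162.813 → 162.8 mm.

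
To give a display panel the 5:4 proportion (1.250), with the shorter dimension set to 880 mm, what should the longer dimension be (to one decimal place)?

1100.0 mm

5:4 = 1.25000.
Longer side = 880 × 1.25000 ≈ 1100.000 → 1100.0 mm.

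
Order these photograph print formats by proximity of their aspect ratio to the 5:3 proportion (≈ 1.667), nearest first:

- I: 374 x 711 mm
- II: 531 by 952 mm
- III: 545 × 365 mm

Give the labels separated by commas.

I: 711/374 ≈ 1.901 → |1.901 − 1.667| = 0.234
II: 952/531 ≈ 1.793 → |1.793 − 1.667| = 0.126
III: 545/365 ≈ 1.493 → |1.493 − 1.667| = 0.174

II, III, I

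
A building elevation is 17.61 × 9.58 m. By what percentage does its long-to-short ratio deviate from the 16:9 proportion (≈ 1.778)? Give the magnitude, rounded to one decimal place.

3.4%

Ratio = 17.61 / 9.58 ≈ 1.8382.
Ideal 16:9 ≈ 1.7778. |1.8382 − 1.7778| / 1.7778 ≈ 3.40% → 3.4%.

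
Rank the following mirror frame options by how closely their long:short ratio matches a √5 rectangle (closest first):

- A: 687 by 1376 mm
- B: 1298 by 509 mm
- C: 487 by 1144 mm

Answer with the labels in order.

C, A, B

A: 1376/687 ≈ 2.003 → |2.003 − 2.236| = 0.233
B: 1298/509 ≈ 2.550 → |2.550 − 2.236| = 0.314
C: 1144/487 ≈ 2.349 → |2.349 − 2.236| = 0.113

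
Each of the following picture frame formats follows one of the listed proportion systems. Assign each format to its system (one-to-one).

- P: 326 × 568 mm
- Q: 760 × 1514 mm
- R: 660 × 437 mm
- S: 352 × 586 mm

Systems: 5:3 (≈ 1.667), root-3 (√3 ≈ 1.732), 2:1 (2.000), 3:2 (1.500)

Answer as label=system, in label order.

P = 568/326 ≈ 1.742 → root-3 (1.732)
Q = 1514/760 ≈ 1.992 → 2:1 (2.000)
R = 660/437 ≈ 1.510 → 3:2 (1.500)
S = 586/352 ≈ 1.665 → 5:3 (1.667)

P=root-3, Q=2:1, R=3:2, S=5:3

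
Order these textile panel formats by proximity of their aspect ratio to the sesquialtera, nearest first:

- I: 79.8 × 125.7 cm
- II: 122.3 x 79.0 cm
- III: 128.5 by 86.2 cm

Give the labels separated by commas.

I: 125.7/79.8 ≈ 1.575 → |1.575 − 1.500| = 0.075
II: 122.3/79.0 ≈ 1.548 → |1.548 − 1.500| = 0.048
III: 128.5/86.2 ≈ 1.491 → |1.491 − 1.500| = 0.009

III, II, I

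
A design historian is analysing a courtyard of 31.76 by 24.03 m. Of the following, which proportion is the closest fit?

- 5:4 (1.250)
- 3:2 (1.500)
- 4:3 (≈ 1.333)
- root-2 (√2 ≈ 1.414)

4:3

31.76/24.03 ≈ 1.322. Nearest candidates are 4:3 (1.333, off by 0.011) and 5:4 (1.250, off by 0.072).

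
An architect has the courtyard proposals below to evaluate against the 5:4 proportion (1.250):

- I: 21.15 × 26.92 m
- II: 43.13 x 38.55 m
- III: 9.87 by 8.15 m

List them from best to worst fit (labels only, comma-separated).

Ratios: I = 26.92 / 21.15 ≈ 1.273; II = 43.13 / 38.55 ≈ 1.119; III = 9.87 / 8.15 ≈ 1.211.
|Δ from 1.250|: I 0.023; II 0.131; III 0.039.

I, III, II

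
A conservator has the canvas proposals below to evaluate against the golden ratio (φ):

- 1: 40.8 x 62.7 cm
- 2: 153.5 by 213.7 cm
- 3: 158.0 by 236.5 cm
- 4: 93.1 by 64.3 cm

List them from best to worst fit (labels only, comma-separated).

1, 3, 4, 2

1: 62.7/40.8 ≈ 1.537 → |1.537 − 1.618| = 0.081
2: 213.7/153.5 ≈ 1.392 → |1.392 − 1.618| = 0.226
3: 236.5/158.0 ≈ 1.497 → |1.497 − 1.618| = 0.121
4: 93.1/64.3 ≈ 1.448 → |1.448 − 1.618| = 0.170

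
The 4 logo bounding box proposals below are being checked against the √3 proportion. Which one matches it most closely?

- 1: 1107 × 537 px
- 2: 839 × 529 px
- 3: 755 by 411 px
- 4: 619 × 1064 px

Ratios (long/short): 1 ≈ 2.061; 2 ≈ 1.586; 3 ≈ 1.837; 4 ≈ 1.719.
root-3 ≈ 1.732; option 4 is nearest (Δ 0.013).

4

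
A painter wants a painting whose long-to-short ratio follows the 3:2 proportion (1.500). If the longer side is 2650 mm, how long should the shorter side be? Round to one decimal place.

3:2 = 1.50000.
Shorter side = 2650 ÷ 1.50000 ≈ 1766.667 → 1766.7 mm.

1766.7 mm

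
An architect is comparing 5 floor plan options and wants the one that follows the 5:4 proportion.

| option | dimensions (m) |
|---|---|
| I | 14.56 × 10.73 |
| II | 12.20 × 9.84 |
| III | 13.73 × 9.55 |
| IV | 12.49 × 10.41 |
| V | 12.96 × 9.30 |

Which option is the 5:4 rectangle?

II

Target 5:4 ≈ 1.250.
I: 1.357 (Δ0.107)  II: 1.240 (Δ0.010)  III: 1.438 (Δ0.188)  IV: 1.200 (Δ0.050)  V: 1.394 (Δ0.144)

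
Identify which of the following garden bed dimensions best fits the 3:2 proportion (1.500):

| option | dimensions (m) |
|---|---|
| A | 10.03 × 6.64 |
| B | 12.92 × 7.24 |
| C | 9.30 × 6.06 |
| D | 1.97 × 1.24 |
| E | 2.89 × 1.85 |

A

Target 3:2 ≈ 1.500.
A: 1.511 (Δ0.011)  B: 1.785 (Δ0.285)  C: 1.535 (Δ0.035)  D: 1.589 (Δ0.089)  E: 1.562 (Δ0.062)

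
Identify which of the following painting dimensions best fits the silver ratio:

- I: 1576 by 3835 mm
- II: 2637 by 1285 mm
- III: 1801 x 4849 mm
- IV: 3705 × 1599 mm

I

Target silver ratio ≈ 2.414.
I: 2.433 (Δ0.019)  II: 2.052 (Δ0.362)  III: 2.692 (Δ0.278)  IV: 2.317 (Δ0.097)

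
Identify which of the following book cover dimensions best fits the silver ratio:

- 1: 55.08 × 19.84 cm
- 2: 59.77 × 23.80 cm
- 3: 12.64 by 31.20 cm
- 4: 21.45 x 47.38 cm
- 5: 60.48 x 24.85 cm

Ratios (long/short): 1 ≈ 2.776; 2 ≈ 2.511; 3 ≈ 2.468; 4 ≈ 2.209; 5 ≈ 2.434.
silver ratio ≈ 2.414; option 5 is nearest (Δ 0.020).

5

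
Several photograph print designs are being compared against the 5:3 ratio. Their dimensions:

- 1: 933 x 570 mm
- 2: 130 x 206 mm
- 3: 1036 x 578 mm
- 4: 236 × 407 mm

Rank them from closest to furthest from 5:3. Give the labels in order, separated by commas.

Ratios: 1 = 933 / 570 ≈ 1.637; 2 = 206 / 130 ≈ 1.585; 3 = 1036 / 578 ≈ 1.792; 4 = 407 / 236 ≈ 1.725.
|Δ from 1.667|: 1 0.030; 2 0.082; 3 0.125; 4 0.058.

1, 4, 2, 3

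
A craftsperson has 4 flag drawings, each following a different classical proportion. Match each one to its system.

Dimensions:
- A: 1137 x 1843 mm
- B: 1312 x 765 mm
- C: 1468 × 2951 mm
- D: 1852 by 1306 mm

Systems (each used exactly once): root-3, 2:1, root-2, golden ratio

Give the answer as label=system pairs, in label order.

A = 1843/1137 ≈ 1.621 → golden ratio (1.618)
B = 1312/765 ≈ 1.715 → root-3 (1.732)
C = 2951/1468 ≈ 2.010 → 2:1 (2.000)
D = 1852/1306 ≈ 1.418 → root-2 (1.414)

A=golden ratio, B=root-3, C=2:1, D=root-2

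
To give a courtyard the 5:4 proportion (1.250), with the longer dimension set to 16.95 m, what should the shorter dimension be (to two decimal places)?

13.56 m

5:4 = 1.25000.
Shorter side = 16.95 ÷ 1.25000 ≈ 13.5600 → 13.56 m.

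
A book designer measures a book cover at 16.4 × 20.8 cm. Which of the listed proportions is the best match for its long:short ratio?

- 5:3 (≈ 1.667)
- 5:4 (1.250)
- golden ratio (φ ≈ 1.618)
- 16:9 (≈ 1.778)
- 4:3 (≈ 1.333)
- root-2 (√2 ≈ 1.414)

20.8/16.4 ≈ 1.268. Nearest candidates are 5:4 (1.250, off by 0.018) and 4:3 (1.333, off by 0.065).

5:4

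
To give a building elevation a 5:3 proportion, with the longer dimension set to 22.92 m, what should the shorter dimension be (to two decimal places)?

5:3 ≈ 1.66667.
Shorter side = 22.92 ÷ 1.66667 ≈ 13.7520 → 13.75 m.

13.75 m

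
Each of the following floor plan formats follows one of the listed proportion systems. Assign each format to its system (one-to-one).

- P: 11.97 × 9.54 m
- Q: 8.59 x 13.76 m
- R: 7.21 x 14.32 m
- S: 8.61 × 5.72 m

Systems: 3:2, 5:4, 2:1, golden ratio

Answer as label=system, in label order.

P=5:4, Q=golden ratio, R=2:1, S=3:2

P = 11.97/9.54 ≈ 1.255 → 5:4 (1.250)
Q = 13.76/8.59 ≈ 1.602 → golden ratio (1.618)
R = 14.32/7.21 ≈ 1.986 → 2:1 (2.000)
S = 8.61/5.72 ≈ 1.505 → 3:2 (1.500)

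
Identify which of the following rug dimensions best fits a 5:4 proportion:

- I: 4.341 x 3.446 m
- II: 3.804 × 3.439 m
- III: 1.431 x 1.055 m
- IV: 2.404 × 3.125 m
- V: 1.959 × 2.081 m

Ratios (long/short): I ≈ 1.260; II ≈ 1.106; III ≈ 1.356; IV ≈ 1.300; V ≈ 1.062.
5:4 ≈ 1.250; option I is nearest (Δ 0.010).

I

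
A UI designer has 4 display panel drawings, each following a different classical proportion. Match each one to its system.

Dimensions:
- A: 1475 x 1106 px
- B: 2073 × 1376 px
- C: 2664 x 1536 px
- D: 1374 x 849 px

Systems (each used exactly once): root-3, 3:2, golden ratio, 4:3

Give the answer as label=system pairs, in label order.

A=4:3, B=3:2, C=root-3, D=golden ratio

A = 1475/1106 ≈ 1.334 → 4:3 (1.333)
B = 2073/1376 ≈ 1.507 → 3:2 (1.500)
C = 2664/1536 ≈ 1.734 → root-3 (1.732)
D = 1374/849 ≈ 1.618 → golden ratio (1.618)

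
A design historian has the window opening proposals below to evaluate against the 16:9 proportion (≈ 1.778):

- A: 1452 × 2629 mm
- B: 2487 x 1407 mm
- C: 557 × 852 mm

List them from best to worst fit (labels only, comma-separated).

A: 2629/1452 ≈ 1.811 → |1.811 − 1.778| = 0.033
B: 2487/1407 ≈ 1.768 → |1.768 − 1.778| = 0.010
C: 852/557 ≈ 1.530 → |1.530 − 1.778| = 0.248

B, A, C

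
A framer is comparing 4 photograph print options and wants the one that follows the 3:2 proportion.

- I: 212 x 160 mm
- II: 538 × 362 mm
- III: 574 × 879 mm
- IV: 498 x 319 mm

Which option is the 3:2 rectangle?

II

Target 3:2 ≈ 1.500.
I: 1.325 (Δ0.175)  II: 1.486 (Δ0.014)  III: 1.531 (Δ0.031)  IV: 1.561 (Δ0.061)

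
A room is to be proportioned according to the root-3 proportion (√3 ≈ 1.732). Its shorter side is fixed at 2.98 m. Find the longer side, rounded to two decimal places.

root-3 ≈ 1.73205.
Longer side = 2.98 × 1.73205 ≈ 5.1615 → 5.16 m.

5.16 m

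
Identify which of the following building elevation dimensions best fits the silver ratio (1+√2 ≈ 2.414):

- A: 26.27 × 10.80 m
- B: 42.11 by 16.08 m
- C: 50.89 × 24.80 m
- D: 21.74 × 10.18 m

Target silver ratio ≈ 2.414.
A: 2.432 (Δ0.018)  B: 2.619 (Δ0.205)  C: 2.052 (Δ0.362)  D: 2.136 (Δ0.278)

A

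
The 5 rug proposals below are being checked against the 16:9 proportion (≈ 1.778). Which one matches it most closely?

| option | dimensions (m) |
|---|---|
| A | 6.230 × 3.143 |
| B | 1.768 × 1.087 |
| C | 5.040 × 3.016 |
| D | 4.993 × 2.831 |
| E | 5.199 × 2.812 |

Ratios (long/short): A ≈ 1.982; B ≈ 1.626; C ≈ 1.671; D ≈ 1.764; E ≈ 1.849.
16:9 ≈ 1.778; option D is nearest (Δ 0.014).

D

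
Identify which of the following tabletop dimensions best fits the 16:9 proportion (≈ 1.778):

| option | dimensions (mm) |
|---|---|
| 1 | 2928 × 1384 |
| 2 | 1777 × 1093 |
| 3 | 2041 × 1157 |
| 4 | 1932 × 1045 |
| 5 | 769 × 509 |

Target 16:9 ≈ 1.778.
1: 2.116 (Δ0.338)  2: 1.626 (Δ0.152)  3: 1.764 (Δ0.014)  4: 1.849 (Δ0.071)  5: 1.511 (Δ0.267)

3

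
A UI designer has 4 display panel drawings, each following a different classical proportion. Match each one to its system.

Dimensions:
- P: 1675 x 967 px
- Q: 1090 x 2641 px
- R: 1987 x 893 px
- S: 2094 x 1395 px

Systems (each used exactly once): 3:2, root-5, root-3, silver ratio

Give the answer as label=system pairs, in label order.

P=root-3, Q=silver ratio, R=root-5, S=3:2

Ratios: P ≈ 1.732; Q ≈ 2.423; R ≈ 2.225; S ≈ 1.501.
Targets: 3:2 ≈ 1.500; root-5 ≈ 2.236; root-3 ≈ 1.732; silver ratio ≈ 2.414.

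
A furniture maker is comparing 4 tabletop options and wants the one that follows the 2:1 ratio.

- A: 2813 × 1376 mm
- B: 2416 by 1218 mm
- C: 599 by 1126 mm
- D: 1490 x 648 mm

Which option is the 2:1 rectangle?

B

Ratios (long/short): A ≈ 2.044; B ≈ 1.984; C ≈ 1.880; D ≈ 2.299.
2:1 ≈ 2.000; option B is nearest (Δ 0.016).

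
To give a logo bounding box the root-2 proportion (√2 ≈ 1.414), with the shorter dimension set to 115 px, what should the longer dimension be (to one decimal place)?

162.6 px

root-2 ≈ 1.41421.
Longer side = 115 × 1.41421 ≈ 162.634 → 162.6 px.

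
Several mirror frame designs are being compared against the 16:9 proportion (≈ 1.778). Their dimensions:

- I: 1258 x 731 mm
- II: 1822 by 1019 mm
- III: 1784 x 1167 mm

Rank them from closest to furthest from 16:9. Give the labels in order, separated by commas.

I: 1258/731 ≈ 1.721 → |1.721 − 1.778| = 0.057
II: 1822/1019 ≈ 1.788 → |1.788 − 1.778| = 0.010
III: 1784/1167 ≈ 1.529 → |1.529 − 1.778| = 0.249

II, I, III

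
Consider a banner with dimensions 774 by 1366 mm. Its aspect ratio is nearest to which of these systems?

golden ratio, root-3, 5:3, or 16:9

1366/774 ≈ 1.765. Nearest candidates are 16:9 (1.778, off by 0.013) and root-3 (1.732, off by 0.033).

16:9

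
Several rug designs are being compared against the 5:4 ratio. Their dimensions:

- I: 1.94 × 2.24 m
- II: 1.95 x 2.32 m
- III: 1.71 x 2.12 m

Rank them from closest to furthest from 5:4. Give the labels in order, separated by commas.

III, II, I

Ratios: I = 2.24 / 1.94 ≈ 1.155; II = 2.32 / 1.95 ≈ 1.190; III = 2.12 / 1.71 ≈ 1.240.
|Δ from 1.250|: I 0.095; II 0.060; III 0.010.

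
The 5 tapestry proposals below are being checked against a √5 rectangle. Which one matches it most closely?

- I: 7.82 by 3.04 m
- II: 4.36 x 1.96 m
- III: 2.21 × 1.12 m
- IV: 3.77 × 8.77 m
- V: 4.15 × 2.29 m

II

Target root-5 ≈ 2.236.
I: 2.572 (Δ0.336)  II: 2.224 (Δ0.012)  III: 1.973 (Δ0.263)  IV: 2.326 (Δ0.090)  V: 1.812 (Δ0.424)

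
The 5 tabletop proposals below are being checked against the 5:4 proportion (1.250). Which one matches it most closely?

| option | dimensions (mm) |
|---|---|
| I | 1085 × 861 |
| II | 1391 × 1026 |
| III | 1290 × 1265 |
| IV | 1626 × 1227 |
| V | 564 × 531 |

Ratios (long/short): I ≈ 1.260; II ≈ 1.356; III ≈ 1.020; IV ≈ 1.325; V ≈ 1.062.
5:4 ≈ 1.250; option I is nearest (Δ 0.010).

I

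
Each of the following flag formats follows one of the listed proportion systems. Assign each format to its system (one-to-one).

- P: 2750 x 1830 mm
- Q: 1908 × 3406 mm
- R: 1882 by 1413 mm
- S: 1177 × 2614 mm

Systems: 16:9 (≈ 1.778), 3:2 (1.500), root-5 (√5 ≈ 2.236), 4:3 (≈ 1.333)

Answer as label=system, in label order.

P=3:2, Q=16:9, R=4:3, S=root-5

P = 2750/1830 ≈ 1.503 → 3:2 (1.500)
Q = 3406/1908 ≈ 1.785 → 16:9 (1.778)
R = 1882/1413 ≈ 1.332 → 4:3 (1.333)
S = 2614/1177 ≈ 2.221 → root-5 (2.236)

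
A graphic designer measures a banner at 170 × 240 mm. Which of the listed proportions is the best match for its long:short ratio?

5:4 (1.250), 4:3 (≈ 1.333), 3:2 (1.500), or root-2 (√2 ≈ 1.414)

root-2

240/170 ≈ 1.412. Nearest candidates are root-2 (1.414, off by 0.002) and 4:3 (1.333, off by 0.079).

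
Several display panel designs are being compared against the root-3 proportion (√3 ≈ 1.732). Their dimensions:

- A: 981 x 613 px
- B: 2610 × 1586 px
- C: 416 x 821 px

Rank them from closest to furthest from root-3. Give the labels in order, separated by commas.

Ratios: A = 981 / 613 ≈ 1.600; B = 2610 / 1586 ≈ 1.646; C = 821 / 416 ≈ 1.974.
|Δ from 1.732|: A 0.132; B 0.086; C 0.242.

B, A, C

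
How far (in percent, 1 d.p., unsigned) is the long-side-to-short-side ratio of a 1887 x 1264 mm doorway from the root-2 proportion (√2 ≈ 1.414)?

5.6%

Ratio = 1887 / 1264 ≈ 1.4929.
Ideal root-2 ≈ 1.4142. |1.4929 − 1.4142| / 1.4142 ≈ 5.56% → 5.6%.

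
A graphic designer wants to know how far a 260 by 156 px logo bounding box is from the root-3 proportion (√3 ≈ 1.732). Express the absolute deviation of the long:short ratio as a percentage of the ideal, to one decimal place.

Ratio = 260 / 156 ≈ 1.6667.
Ideal root-3 ≈ 1.7321. |1.6667 − 1.7321| / 1.7321 ≈ 3.78% → 3.8%.

3.8%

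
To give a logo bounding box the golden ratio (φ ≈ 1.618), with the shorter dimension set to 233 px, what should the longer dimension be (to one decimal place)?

377.0 px

golden ratio ≈ 1.61803.
Longer side = 233 × 1.61803 ≈ 377.001 → 377.0 px.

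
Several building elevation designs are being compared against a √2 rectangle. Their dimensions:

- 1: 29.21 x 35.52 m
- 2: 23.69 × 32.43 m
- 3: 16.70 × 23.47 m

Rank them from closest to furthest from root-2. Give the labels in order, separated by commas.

1: 35.52/29.21 ≈ 1.216 → |1.216 − 1.414| = 0.198
2: 32.43/23.69 ≈ 1.369 → |1.369 − 1.414| = 0.045
3: 23.47/16.70 ≈ 1.405 → |1.405 − 1.414| = 0.009

3, 2, 1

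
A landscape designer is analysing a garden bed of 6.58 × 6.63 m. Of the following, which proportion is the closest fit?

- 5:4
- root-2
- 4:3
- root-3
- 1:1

1:1

Ratio = 6.63 / 6.58 ≈ 1.008.
Distances: 5:4 1.250 (Δ 0.242); root-2 1.414 (Δ 0.406); 4:3 1.333 (Δ 0.325); root-3 1.732 (Δ 0.724); 1:1 1.000 (Δ 0.008).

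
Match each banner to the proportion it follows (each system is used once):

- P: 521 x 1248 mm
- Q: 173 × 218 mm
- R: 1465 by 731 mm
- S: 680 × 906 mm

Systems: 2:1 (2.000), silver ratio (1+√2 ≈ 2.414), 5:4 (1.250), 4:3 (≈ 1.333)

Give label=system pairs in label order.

P=silver ratio, Q=5:4, R=2:1, S=4:3

Ratios: P ≈ 2.395; Q ≈ 1.260; R ≈ 2.004; S ≈ 1.332.
Targets: 2:1 ≈ 2.000; silver ratio ≈ 2.414; 5:4 ≈ 1.250; 4:3 ≈ 1.333.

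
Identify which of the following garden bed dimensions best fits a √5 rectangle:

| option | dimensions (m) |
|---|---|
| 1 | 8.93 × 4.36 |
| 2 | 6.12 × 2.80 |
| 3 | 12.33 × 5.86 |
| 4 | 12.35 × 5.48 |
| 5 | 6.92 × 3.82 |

Target root-5 ≈ 2.236.
1: 2.048 (Δ0.188)  2: 2.186 (Δ0.050)  3: 2.104 (Δ0.132)  4: 2.254 (Δ0.018)  5: 1.812 (Δ0.424)

4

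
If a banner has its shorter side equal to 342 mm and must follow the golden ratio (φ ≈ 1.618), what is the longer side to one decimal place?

golden ratio ≈ 1.61803.
Longer side = 342 × 1.61803 ≈ 553.366 → 553.4 mm.

553.4 mm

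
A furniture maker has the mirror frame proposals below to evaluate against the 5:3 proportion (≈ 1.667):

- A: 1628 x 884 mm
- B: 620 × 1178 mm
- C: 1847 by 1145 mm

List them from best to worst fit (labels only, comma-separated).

C, A, B

Ratios: A = 1628 / 884 ≈ 1.842; B = 1178 / 620 ≈ 1.900; C = 1847 / 1145 ≈ 1.613.
|Δ from 1.667|: A 0.175; B 0.233; C 0.054.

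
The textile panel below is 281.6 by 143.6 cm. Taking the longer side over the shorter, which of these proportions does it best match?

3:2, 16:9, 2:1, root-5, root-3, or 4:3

281.6/143.6 ≈ 1.961. Nearest candidates are 2:1 (2.000, off by 0.039) and 16:9 (1.778, off by 0.183).

2:1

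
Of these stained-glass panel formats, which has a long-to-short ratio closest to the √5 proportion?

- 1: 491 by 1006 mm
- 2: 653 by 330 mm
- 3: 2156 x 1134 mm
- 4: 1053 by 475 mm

Ratios (long/short): 1 ≈ 2.049; 2 ≈ 1.979; 3 ≈ 1.901; 4 ≈ 2.217.
root-5 ≈ 2.236; option 4 is nearest (Δ 0.019).

4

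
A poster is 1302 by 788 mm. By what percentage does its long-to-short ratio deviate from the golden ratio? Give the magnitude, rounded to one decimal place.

2.1%

Ratio = 1302 / 788 ≈ 1.6523.
Ideal golden ratio ≈ 1.6180. |1.6523 − 1.6180| / 1.6180 ≈ 2.12% → 2.1%.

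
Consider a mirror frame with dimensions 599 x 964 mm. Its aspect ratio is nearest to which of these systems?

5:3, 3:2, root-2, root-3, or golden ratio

964/599 ≈ 1.609. Nearest candidates are golden ratio (1.618, off by 0.009) and 5:3 (1.667, off by 0.058).

golden ratio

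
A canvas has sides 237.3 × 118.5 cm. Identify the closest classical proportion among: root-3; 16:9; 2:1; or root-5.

2:1

237.3/118.5 ≈ 2.003. Nearest candidates are 2:1 (2.000, off by 0.003) and 16:9 (1.778, off by 0.225).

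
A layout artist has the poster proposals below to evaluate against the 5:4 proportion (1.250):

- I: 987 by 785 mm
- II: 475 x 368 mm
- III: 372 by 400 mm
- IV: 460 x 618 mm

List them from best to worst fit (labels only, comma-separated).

I: 987/785 ≈ 1.257 → |1.257 − 1.250| = 0.007
II: 475/368 ≈ 1.291 → |1.291 − 1.250| = 0.041
III: 400/372 ≈ 1.075 → |1.075 − 1.250| = 0.175
IV: 618/460 ≈ 1.343 → |1.343 − 1.250| = 0.093

I, II, IV, III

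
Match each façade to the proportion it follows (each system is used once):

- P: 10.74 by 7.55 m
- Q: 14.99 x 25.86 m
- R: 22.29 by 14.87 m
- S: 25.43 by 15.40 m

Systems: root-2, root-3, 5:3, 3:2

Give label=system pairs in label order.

P=root-2, Q=root-3, R=3:2, S=5:3

Ratios: P ≈ 1.423; Q ≈ 1.725; R ≈ 1.499; S ≈ 1.651.
Targets: root-2 ≈ 1.414; root-3 ≈ 1.732; 5:3 ≈ 1.667; 3:2 ≈ 1.500.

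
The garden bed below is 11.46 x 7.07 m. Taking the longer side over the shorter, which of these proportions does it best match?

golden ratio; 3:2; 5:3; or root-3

golden ratio

11.46/7.07 ≈ 1.621. Nearest candidates are golden ratio (1.618, off by 0.003) and 5:3 (1.667, off by 0.046).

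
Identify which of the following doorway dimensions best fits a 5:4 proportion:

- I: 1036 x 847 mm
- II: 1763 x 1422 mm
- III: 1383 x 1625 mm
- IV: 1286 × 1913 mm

II

Ratios (long/short): I ≈ 1.223; II ≈ 1.240; III ≈ 1.175; IV ≈ 1.488.
5:4 ≈ 1.250; option II is nearest (Δ 0.010).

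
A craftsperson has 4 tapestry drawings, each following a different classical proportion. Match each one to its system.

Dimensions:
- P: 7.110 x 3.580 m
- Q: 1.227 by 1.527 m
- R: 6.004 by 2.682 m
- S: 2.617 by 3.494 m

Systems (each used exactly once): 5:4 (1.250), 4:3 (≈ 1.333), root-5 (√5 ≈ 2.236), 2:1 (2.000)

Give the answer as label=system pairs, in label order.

Ratios: P ≈ 1.986; Q ≈ 1.244; R ≈ 2.239; S ≈ 1.335.
Targets: 5:4 ≈ 1.250; 4:3 ≈ 1.333; root-5 ≈ 2.236; 2:1 ≈ 2.000.

P=2:1, Q=5:4, R=root-5, S=4:3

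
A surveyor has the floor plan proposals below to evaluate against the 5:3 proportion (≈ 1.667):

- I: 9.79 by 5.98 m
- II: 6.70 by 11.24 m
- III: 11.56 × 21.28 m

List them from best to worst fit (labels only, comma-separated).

Ratios: I = 9.79 / 5.98 ≈ 1.637; II = 11.24 / 6.70 ≈ 1.678; III = 21.28 / 11.56 ≈ 1.841.
|Δ from 1.667|: I 0.030; II 0.011; III 0.174.

II, I, III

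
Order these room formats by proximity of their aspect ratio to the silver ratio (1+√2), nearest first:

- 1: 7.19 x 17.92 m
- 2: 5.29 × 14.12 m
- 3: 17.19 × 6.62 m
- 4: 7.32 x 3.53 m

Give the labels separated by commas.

Ratios: 1 = 17.92 / 7.19 ≈ 2.492; 2 = 14.12 / 5.29 ≈ 2.669; 3 = 17.19 / 6.62 ≈ 2.597; 4 = 7.32 / 3.53 ≈ 2.074.
|Δ from 2.414|: 1 0.078; 2 0.255; 3 0.183; 4 0.340.

1, 3, 2, 4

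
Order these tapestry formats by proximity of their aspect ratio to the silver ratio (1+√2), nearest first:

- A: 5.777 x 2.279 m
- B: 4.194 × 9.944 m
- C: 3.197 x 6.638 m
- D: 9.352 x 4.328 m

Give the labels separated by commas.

A: 5.777/2.279 ≈ 2.535 → |2.535 − 2.414| = 0.121
B: 9.944/4.194 ≈ 2.371 → |2.371 − 2.414| = 0.043
C: 6.638/3.197 ≈ 2.076 → |2.076 − 2.414| = 0.338
D: 9.352/4.328 ≈ 2.161 → |2.161 − 2.414| = 0.253

B, A, D, C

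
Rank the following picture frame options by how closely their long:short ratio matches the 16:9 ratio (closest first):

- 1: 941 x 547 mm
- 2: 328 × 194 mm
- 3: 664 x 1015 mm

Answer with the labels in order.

1, 2, 3

Ratios: 1 = 941 / 547 ≈ 1.720; 2 = 328 / 194 ≈ 1.691; 3 = 1015 / 664 ≈ 1.529.
|Δ from 1.778|: 1 0.058; 2 0.087; 3 0.249.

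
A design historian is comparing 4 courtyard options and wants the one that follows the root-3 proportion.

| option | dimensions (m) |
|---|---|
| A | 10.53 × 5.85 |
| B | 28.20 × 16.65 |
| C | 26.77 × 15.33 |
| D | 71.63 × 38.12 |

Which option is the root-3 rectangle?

C

Target root-3 ≈ 1.732.
A: 1.800 (Δ0.068)  B: 1.694 (Δ0.038)  C: 1.746 (Δ0.014)  D: 1.879 (Δ0.147)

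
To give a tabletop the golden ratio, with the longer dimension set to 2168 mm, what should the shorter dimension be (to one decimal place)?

1339.9 mm

golden ratio ≈ 1.61803.
Shorter side = 2168 ÷ 1.61803 ≈ 1339.901 → 1339.9 mm.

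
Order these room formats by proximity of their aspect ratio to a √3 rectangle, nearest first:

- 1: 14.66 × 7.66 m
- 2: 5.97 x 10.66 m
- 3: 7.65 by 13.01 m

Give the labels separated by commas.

3, 2, 1

Ratios: 1 = 14.66 / 7.66 ≈ 1.914; 2 = 10.66 / 5.97 ≈ 1.786; 3 = 13.01 / 7.65 ≈ 1.701.
|Δ from 1.732|: 1 0.182; 2 0.054; 3 0.031.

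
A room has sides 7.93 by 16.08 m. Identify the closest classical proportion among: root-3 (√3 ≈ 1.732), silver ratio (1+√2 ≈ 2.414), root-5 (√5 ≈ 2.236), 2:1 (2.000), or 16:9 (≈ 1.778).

Ratio = 16.08 / 7.93 ≈ 2.028.
Distances: root-3 1.732 (Δ 0.296); silver ratio 2.414 (Δ 0.386); root-5 2.236 (Δ 0.208); 2:1 2.000 (Δ 0.028); 16:9 1.778 (Δ 0.250).

2:1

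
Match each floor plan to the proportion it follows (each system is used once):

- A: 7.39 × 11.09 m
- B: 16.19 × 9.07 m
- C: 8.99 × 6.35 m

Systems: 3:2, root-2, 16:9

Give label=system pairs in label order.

Ratios: A ≈ 1.501; B ≈ 1.785; C ≈ 1.416.
Targets: 3:2 ≈ 1.500; root-2 ≈ 1.414; 16:9 ≈ 1.778.

A=3:2, B=16:9, C=root-2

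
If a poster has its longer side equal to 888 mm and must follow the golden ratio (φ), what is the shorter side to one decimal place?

548.8 mm

golden ratio ≈ 1.61803.
Shorter side = 888 ÷ 1.61803 ≈ 548.816 → 548.8 mm.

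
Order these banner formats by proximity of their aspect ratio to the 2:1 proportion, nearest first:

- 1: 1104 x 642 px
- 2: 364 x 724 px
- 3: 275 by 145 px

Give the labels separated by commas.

1: 1104/642 ≈ 1.720 → |1.720 − 2.000| = 0.280
2: 724/364 ≈ 1.989 → |1.989 − 2.000| = 0.011
3: 275/145 ≈ 1.897 → |1.897 − 2.000| = 0.103

2, 3, 1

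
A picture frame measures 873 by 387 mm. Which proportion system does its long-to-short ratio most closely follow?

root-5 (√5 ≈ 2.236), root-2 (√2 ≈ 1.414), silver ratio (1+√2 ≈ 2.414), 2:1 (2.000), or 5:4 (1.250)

873/387 ≈ 2.256. Nearest candidates are root-5 (2.236, off by 0.020) and silver ratio (2.414, off by 0.158).

root-5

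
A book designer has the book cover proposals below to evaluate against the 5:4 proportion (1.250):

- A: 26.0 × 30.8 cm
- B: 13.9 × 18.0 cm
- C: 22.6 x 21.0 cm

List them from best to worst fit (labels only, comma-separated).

B, A, C

A: 30.8/26.0 ≈ 1.185 → |1.185 − 1.250| = 0.065
B: 18.0/13.9 ≈ 1.295 → |1.295 − 1.250| = 0.045
C: 22.6/21.0 ≈ 1.076 → |1.076 − 1.250| = 0.174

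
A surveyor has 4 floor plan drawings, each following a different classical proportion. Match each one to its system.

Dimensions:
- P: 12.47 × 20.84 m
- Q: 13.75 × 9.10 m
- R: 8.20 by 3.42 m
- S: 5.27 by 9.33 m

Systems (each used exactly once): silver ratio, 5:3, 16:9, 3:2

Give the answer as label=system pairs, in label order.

P=5:3, Q=3:2, R=silver ratio, S=16:9

Ratios: P ≈ 1.671; Q ≈ 1.511; R ≈ 2.398; S ≈ 1.770.
Targets: silver ratio ≈ 2.414; 5:3 ≈ 1.667; 16:9 ≈ 1.778; 3:2 ≈ 1.500.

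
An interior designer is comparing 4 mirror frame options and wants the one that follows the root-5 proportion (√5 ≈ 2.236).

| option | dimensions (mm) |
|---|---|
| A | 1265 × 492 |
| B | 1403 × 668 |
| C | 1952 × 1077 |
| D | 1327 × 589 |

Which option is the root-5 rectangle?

Target root-5 ≈ 2.236.
A: 2.571 (Δ0.335)  B: 2.100 (Δ0.136)  C: 1.812 (Δ0.424)  D: 2.253 (Δ0.017)

D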